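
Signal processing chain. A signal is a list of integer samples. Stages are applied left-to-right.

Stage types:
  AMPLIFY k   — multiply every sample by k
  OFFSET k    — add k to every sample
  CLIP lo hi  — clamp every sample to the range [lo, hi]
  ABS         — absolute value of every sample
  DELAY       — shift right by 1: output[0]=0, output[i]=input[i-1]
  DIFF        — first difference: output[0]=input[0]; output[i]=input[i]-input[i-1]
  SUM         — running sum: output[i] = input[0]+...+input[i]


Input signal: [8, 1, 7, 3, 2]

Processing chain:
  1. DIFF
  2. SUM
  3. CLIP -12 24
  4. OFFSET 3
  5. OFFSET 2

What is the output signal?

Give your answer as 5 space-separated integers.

Input: [8, 1, 7, 3, 2]
Stage 1 (DIFF): s[0]=8, 1-8=-7, 7-1=6, 3-7=-4, 2-3=-1 -> [8, -7, 6, -4, -1]
Stage 2 (SUM): sum[0..0]=8, sum[0..1]=1, sum[0..2]=7, sum[0..3]=3, sum[0..4]=2 -> [8, 1, 7, 3, 2]
Stage 3 (CLIP -12 24): clip(8,-12,24)=8, clip(1,-12,24)=1, clip(7,-12,24)=7, clip(3,-12,24)=3, clip(2,-12,24)=2 -> [8, 1, 7, 3, 2]
Stage 4 (OFFSET 3): 8+3=11, 1+3=4, 7+3=10, 3+3=6, 2+3=5 -> [11, 4, 10, 6, 5]
Stage 5 (OFFSET 2): 11+2=13, 4+2=6, 10+2=12, 6+2=8, 5+2=7 -> [13, 6, 12, 8, 7]

Answer: 13 6 12 8 7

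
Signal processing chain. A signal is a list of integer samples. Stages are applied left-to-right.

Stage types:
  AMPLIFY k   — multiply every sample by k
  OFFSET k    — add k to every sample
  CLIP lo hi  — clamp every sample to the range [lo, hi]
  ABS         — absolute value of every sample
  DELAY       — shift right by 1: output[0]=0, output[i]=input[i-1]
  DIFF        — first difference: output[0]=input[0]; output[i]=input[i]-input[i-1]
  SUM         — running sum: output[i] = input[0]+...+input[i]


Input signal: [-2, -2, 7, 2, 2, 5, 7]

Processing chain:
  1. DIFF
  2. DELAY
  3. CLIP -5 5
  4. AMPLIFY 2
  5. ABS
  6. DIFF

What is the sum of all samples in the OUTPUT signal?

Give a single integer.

Answer: 6

Derivation:
Input: [-2, -2, 7, 2, 2, 5, 7]
Stage 1 (DIFF): s[0]=-2, -2--2=0, 7--2=9, 2-7=-5, 2-2=0, 5-2=3, 7-5=2 -> [-2, 0, 9, -5, 0, 3, 2]
Stage 2 (DELAY): [0, -2, 0, 9, -5, 0, 3] = [0, -2, 0, 9, -5, 0, 3] -> [0, -2, 0, 9, -5, 0, 3]
Stage 3 (CLIP -5 5): clip(0,-5,5)=0, clip(-2,-5,5)=-2, clip(0,-5,5)=0, clip(9,-5,5)=5, clip(-5,-5,5)=-5, clip(0,-5,5)=0, clip(3,-5,5)=3 -> [0, -2, 0, 5, -5, 0, 3]
Stage 4 (AMPLIFY 2): 0*2=0, -2*2=-4, 0*2=0, 5*2=10, -5*2=-10, 0*2=0, 3*2=6 -> [0, -4, 0, 10, -10, 0, 6]
Stage 5 (ABS): |0|=0, |-4|=4, |0|=0, |10|=10, |-10|=10, |0|=0, |6|=6 -> [0, 4, 0, 10, 10, 0, 6]
Stage 6 (DIFF): s[0]=0, 4-0=4, 0-4=-4, 10-0=10, 10-10=0, 0-10=-10, 6-0=6 -> [0, 4, -4, 10, 0, -10, 6]
Output sum: 6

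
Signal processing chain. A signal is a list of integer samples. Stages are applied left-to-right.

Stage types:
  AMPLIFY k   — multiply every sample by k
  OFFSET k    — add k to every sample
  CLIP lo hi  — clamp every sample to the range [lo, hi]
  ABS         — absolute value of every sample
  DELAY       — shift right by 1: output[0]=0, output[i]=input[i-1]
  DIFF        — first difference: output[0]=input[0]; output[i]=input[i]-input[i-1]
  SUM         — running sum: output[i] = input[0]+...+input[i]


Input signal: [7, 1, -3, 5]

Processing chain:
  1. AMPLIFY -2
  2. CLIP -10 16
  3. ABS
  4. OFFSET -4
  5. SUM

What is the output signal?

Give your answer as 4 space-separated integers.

Input: [7, 1, -3, 5]
Stage 1 (AMPLIFY -2): 7*-2=-14, 1*-2=-2, -3*-2=6, 5*-2=-10 -> [-14, -2, 6, -10]
Stage 2 (CLIP -10 16): clip(-14,-10,16)=-10, clip(-2,-10,16)=-2, clip(6,-10,16)=6, clip(-10,-10,16)=-10 -> [-10, -2, 6, -10]
Stage 3 (ABS): |-10|=10, |-2|=2, |6|=6, |-10|=10 -> [10, 2, 6, 10]
Stage 4 (OFFSET -4): 10+-4=6, 2+-4=-2, 6+-4=2, 10+-4=6 -> [6, -2, 2, 6]
Stage 5 (SUM): sum[0..0]=6, sum[0..1]=4, sum[0..2]=6, sum[0..3]=12 -> [6, 4, 6, 12]

Answer: 6 4 6 12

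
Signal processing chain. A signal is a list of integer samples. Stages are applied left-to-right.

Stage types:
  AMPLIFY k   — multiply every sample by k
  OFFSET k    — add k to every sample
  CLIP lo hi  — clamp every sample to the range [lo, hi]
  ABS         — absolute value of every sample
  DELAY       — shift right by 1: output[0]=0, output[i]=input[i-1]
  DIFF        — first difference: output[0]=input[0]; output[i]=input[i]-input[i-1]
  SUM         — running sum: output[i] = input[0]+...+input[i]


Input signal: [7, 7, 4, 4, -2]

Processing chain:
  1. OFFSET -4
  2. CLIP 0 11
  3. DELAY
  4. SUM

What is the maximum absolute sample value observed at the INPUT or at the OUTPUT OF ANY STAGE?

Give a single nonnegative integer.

Input: [7, 7, 4, 4, -2] (max |s|=7)
Stage 1 (OFFSET -4): 7+-4=3, 7+-4=3, 4+-4=0, 4+-4=0, -2+-4=-6 -> [3, 3, 0, 0, -6] (max |s|=6)
Stage 2 (CLIP 0 11): clip(3,0,11)=3, clip(3,0,11)=3, clip(0,0,11)=0, clip(0,0,11)=0, clip(-6,0,11)=0 -> [3, 3, 0, 0, 0] (max |s|=3)
Stage 3 (DELAY): [0, 3, 3, 0, 0] = [0, 3, 3, 0, 0] -> [0, 3, 3, 0, 0] (max |s|=3)
Stage 4 (SUM): sum[0..0]=0, sum[0..1]=3, sum[0..2]=6, sum[0..3]=6, sum[0..4]=6 -> [0, 3, 6, 6, 6] (max |s|=6)
Overall max amplitude: 7

Answer: 7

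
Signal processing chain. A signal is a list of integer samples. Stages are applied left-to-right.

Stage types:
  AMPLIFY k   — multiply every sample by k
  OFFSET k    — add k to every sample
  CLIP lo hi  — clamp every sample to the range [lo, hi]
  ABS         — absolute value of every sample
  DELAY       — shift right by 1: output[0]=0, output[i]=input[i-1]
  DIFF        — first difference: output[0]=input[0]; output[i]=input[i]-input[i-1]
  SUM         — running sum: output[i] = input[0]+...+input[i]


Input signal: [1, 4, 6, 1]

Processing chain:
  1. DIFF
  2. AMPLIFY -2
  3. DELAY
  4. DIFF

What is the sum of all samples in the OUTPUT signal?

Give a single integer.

Answer: -4

Derivation:
Input: [1, 4, 6, 1]
Stage 1 (DIFF): s[0]=1, 4-1=3, 6-4=2, 1-6=-5 -> [1, 3, 2, -5]
Stage 2 (AMPLIFY -2): 1*-2=-2, 3*-2=-6, 2*-2=-4, -5*-2=10 -> [-2, -6, -4, 10]
Stage 3 (DELAY): [0, -2, -6, -4] = [0, -2, -6, -4] -> [0, -2, -6, -4]
Stage 4 (DIFF): s[0]=0, -2-0=-2, -6--2=-4, -4--6=2 -> [0, -2, -4, 2]
Output sum: -4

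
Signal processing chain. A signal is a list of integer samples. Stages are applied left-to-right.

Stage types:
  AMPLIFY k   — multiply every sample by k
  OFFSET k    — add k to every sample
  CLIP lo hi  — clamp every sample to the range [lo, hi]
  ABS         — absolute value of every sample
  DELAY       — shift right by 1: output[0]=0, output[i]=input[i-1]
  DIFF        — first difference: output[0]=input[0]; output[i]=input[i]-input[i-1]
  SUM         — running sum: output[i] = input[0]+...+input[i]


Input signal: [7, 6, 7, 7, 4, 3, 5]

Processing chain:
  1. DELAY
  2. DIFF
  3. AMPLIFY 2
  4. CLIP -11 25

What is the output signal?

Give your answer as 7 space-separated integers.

Input: [7, 6, 7, 7, 4, 3, 5]
Stage 1 (DELAY): [0, 7, 6, 7, 7, 4, 3] = [0, 7, 6, 7, 7, 4, 3] -> [0, 7, 6, 7, 7, 4, 3]
Stage 2 (DIFF): s[0]=0, 7-0=7, 6-7=-1, 7-6=1, 7-7=0, 4-7=-3, 3-4=-1 -> [0, 7, -1, 1, 0, -3, -1]
Stage 3 (AMPLIFY 2): 0*2=0, 7*2=14, -1*2=-2, 1*2=2, 0*2=0, -3*2=-6, -1*2=-2 -> [0, 14, -2, 2, 0, -6, -2]
Stage 4 (CLIP -11 25): clip(0,-11,25)=0, clip(14,-11,25)=14, clip(-2,-11,25)=-2, clip(2,-11,25)=2, clip(0,-11,25)=0, clip(-6,-11,25)=-6, clip(-2,-11,25)=-2 -> [0, 14, -2, 2, 0, -6, -2]

Answer: 0 14 -2 2 0 -6 -2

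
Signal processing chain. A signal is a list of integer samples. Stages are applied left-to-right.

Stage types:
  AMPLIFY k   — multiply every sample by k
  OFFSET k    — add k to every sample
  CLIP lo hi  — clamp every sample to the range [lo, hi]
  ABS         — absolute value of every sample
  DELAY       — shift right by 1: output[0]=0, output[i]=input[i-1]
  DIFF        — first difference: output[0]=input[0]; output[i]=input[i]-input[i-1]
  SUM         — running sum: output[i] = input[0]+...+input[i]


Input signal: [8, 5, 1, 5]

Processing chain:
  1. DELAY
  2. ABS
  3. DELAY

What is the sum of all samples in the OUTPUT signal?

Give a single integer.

Input: [8, 5, 1, 5]
Stage 1 (DELAY): [0, 8, 5, 1] = [0, 8, 5, 1] -> [0, 8, 5, 1]
Stage 2 (ABS): |0|=0, |8|=8, |5|=5, |1|=1 -> [0, 8, 5, 1]
Stage 3 (DELAY): [0, 0, 8, 5] = [0, 0, 8, 5] -> [0, 0, 8, 5]
Output sum: 13

Answer: 13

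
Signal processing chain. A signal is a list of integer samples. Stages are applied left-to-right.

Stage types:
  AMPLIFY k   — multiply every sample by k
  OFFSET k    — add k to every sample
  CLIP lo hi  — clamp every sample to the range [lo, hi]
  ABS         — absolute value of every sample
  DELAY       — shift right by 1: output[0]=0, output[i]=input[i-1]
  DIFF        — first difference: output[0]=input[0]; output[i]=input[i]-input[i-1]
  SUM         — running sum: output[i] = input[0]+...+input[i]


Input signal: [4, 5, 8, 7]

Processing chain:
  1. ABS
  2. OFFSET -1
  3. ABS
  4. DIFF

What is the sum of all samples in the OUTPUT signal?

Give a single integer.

Input: [4, 5, 8, 7]
Stage 1 (ABS): |4|=4, |5|=5, |8|=8, |7|=7 -> [4, 5, 8, 7]
Stage 2 (OFFSET -1): 4+-1=3, 5+-1=4, 8+-1=7, 7+-1=6 -> [3, 4, 7, 6]
Stage 3 (ABS): |3|=3, |4|=4, |7|=7, |6|=6 -> [3, 4, 7, 6]
Stage 4 (DIFF): s[0]=3, 4-3=1, 7-4=3, 6-7=-1 -> [3, 1, 3, -1]
Output sum: 6

Answer: 6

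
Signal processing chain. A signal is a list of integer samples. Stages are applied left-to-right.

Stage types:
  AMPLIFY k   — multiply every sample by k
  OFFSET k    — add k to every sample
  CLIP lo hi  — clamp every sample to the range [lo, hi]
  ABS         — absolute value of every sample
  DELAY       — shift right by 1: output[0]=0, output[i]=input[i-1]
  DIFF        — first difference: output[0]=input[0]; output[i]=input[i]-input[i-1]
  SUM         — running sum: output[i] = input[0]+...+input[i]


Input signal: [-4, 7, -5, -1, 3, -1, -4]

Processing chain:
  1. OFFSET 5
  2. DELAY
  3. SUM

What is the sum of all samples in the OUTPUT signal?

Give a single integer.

Input: [-4, 7, -5, -1, 3, -1, -4]
Stage 1 (OFFSET 5): -4+5=1, 7+5=12, -5+5=0, -1+5=4, 3+5=8, -1+5=4, -4+5=1 -> [1, 12, 0, 4, 8, 4, 1]
Stage 2 (DELAY): [0, 1, 12, 0, 4, 8, 4] = [0, 1, 12, 0, 4, 8, 4] -> [0, 1, 12, 0, 4, 8, 4]
Stage 3 (SUM): sum[0..0]=0, sum[0..1]=1, sum[0..2]=13, sum[0..3]=13, sum[0..4]=17, sum[0..5]=25, sum[0..6]=29 -> [0, 1, 13, 13, 17, 25, 29]
Output sum: 98

Answer: 98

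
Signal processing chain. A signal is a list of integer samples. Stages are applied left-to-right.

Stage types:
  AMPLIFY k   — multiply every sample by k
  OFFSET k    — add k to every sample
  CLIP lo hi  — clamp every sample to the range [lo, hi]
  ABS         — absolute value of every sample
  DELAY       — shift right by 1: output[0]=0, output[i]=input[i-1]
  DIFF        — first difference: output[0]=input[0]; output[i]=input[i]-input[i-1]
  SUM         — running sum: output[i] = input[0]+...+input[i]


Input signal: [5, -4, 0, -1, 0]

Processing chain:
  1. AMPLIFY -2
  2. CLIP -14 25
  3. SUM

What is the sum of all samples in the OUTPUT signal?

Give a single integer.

Answer: -14

Derivation:
Input: [5, -4, 0, -1, 0]
Stage 1 (AMPLIFY -2): 5*-2=-10, -4*-2=8, 0*-2=0, -1*-2=2, 0*-2=0 -> [-10, 8, 0, 2, 0]
Stage 2 (CLIP -14 25): clip(-10,-14,25)=-10, clip(8,-14,25)=8, clip(0,-14,25)=0, clip(2,-14,25)=2, clip(0,-14,25)=0 -> [-10, 8, 0, 2, 0]
Stage 3 (SUM): sum[0..0]=-10, sum[0..1]=-2, sum[0..2]=-2, sum[0..3]=0, sum[0..4]=0 -> [-10, -2, -2, 0, 0]
Output sum: -14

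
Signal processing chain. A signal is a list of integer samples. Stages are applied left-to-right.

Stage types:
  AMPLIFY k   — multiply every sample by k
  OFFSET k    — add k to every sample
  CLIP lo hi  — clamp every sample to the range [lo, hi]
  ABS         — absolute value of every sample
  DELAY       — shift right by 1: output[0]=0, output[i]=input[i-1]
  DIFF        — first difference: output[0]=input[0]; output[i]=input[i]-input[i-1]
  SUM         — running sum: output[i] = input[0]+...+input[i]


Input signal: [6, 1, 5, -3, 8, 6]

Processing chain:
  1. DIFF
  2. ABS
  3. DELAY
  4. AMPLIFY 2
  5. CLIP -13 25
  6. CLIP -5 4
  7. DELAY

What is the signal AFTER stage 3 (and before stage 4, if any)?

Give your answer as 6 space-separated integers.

Input: [6, 1, 5, -3, 8, 6]
Stage 1 (DIFF): s[0]=6, 1-6=-5, 5-1=4, -3-5=-8, 8--3=11, 6-8=-2 -> [6, -5, 4, -8, 11, -2]
Stage 2 (ABS): |6|=6, |-5|=5, |4|=4, |-8|=8, |11|=11, |-2|=2 -> [6, 5, 4, 8, 11, 2]
Stage 3 (DELAY): [0, 6, 5, 4, 8, 11] = [0, 6, 5, 4, 8, 11] -> [0, 6, 5, 4, 8, 11]

Answer: 0 6 5 4 8 11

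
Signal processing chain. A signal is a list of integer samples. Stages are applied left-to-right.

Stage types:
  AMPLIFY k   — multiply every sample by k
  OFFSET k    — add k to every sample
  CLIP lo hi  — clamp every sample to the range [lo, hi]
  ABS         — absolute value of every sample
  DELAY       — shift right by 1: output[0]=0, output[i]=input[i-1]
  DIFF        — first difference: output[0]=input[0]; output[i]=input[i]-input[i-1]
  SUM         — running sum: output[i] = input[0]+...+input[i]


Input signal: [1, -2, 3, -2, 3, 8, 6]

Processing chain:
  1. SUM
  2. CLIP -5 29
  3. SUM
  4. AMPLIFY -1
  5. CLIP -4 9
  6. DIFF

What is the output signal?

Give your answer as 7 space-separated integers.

Input: [1, -2, 3, -2, 3, 8, 6]
Stage 1 (SUM): sum[0..0]=1, sum[0..1]=-1, sum[0..2]=2, sum[0..3]=0, sum[0..4]=3, sum[0..5]=11, sum[0..6]=17 -> [1, -1, 2, 0, 3, 11, 17]
Stage 2 (CLIP -5 29): clip(1,-5,29)=1, clip(-1,-5,29)=-1, clip(2,-5,29)=2, clip(0,-5,29)=0, clip(3,-5,29)=3, clip(11,-5,29)=11, clip(17,-5,29)=17 -> [1, -1, 2, 0, 3, 11, 17]
Stage 3 (SUM): sum[0..0]=1, sum[0..1]=0, sum[0..2]=2, sum[0..3]=2, sum[0..4]=5, sum[0..5]=16, sum[0..6]=33 -> [1, 0, 2, 2, 5, 16, 33]
Stage 4 (AMPLIFY -1): 1*-1=-1, 0*-1=0, 2*-1=-2, 2*-1=-2, 5*-1=-5, 16*-1=-16, 33*-1=-33 -> [-1, 0, -2, -2, -5, -16, -33]
Stage 5 (CLIP -4 9): clip(-1,-4,9)=-1, clip(0,-4,9)=0, clip(-2,-4,9)=-2, clip(-2,-4,9)=-2, clip(-5,-4,9)=-4, clip(-16,-4,9)=-4, clip(-33,-4,9)=-4 -> [-1, 0, -2, -2, -4, -4, -4]
Stage 6 (DIFF): s[0]=-1, 0--1=1, -2-0=-2, -2--2=0, -4--2=-2, -4--4=0, -4--4=0 -> [-1, 1, -2, 0, -2, 0, 0]

Answer: -1 1 -2 0 -2 0 0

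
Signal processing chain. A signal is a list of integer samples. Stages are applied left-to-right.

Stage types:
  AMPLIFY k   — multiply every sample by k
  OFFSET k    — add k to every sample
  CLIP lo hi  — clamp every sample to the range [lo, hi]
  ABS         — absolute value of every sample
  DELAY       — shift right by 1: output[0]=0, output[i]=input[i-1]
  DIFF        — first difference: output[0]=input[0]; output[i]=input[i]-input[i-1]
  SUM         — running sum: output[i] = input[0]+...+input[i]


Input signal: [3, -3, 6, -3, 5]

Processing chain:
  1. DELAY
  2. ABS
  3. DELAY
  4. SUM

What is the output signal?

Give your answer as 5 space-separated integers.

Input: [3, -3, 6, -3, 5]
Stage 1 (DELAY): [0, 3, -3, 6, -3] = [0, 3, -3, 6, -3] -> [0, 3, -3, 6, -3]
Stage 2 (ABS): |0|=0, |3|=3, |-3|=3, |6|=6, |-3|=3 -> [0, 3, 3, 6, 3]
Stage 3 (DELAY): [0, 0, 3, 3, 6] = [0, 0, 3, 3, 6] -> [0, 0, 3, 3, 6]
Stage 4 (SUM): sum[0..0]=0, sum[0..1]=0, sum[0..2]=3, sum[0..3]=6, sum[0..4]=12 -> [0, 0, 3, 6, 12]

Answer: 0 0 3 6 12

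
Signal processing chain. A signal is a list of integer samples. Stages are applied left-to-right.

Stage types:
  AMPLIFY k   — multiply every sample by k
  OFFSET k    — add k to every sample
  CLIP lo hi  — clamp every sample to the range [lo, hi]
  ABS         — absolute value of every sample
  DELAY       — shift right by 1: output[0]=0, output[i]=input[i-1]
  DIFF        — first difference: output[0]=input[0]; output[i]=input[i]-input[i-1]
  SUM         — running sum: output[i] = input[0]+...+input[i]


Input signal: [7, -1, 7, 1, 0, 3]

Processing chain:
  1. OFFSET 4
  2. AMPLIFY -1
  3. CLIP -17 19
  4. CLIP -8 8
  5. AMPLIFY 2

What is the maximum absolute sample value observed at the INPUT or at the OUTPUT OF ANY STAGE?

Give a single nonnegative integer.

Answer: 16

Derivation:
Input: [7, -1, 7, 1, 0, 3] (max |s|=7)
Stage 1 (OFFSET 4): 7+4=11, -1+4=3, 7+4=11, 1+4=5, 0+4=4, 3+4=7 -> [11, 3, 11, 5, 4, 7] (max |s|=11)
Stage 2 (AMPLIFY -1): 11*-1=-11, 3*-1=-3, 11*-1=-11, 5*-1=-5, 4*-1=-4, 7*-1=-7 -> [-11, -3, -11, -5, -4, -7] (max |s|=11)
Stage 3 (CLIP -17 19): clip(-11,-17,19)=-11, clip(-3,-17,19)=-3, clip(-11,-17,19)=-11, clip(-5,-17,19)=-5, clip(-4,-17,19)=-4, clip(-7,-17,19)=-7 -> [-11, -3, -11, -5, -4, -7] (max |s|=11)
Stage 4 (CLIP -8 8): clip(-11,-8,8)=-8, clip(-3,-8,8)=-3, clip(-11,-8,8)=-8, clip(-5,-8,8)=-5, clip(-4,-8,8)=-4, clip(-7,-8,8)=-7 -> [-8, -3, -8, -5, -4, -7] (max |s|=8)
Stage 5 (AMPLIFY 2): -8*2=-16, -3*2=-6, -8*2=-16, -5*2=-10, -4*2=-8, -7*2=-14 -> [-16, -6, -16, -10, -8, -14] (max |s|=16)
Overall max amplitude: 16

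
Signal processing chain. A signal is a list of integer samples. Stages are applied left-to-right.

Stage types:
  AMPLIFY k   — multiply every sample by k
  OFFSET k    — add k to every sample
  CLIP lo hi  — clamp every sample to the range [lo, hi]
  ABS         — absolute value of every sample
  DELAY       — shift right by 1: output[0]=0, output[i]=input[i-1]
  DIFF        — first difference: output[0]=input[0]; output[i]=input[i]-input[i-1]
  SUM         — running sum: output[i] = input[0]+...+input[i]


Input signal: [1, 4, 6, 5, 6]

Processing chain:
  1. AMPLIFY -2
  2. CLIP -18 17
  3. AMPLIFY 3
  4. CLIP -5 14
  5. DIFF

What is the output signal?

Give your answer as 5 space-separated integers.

Input: [1, 4, 6, 5, 6]
Stage 1 (AMPLIFY -2): 1*-2=-2, 4*-2=-8, 6*-2=-12, 5*-2=-10, 6*-2=-12 -> [-2, -8, -12, -10, -12]
Stage 2 (CLIP -18 17): clip(-2,-18,17)=-2, clip(-8,-18,17)=-8, clip(-12,-18,17)=-12, clip(-10,-18,17)=-10, clip(-12,-18,17)=-12 -> [-2, -8, -12, -10, -12]
Stage 3 (AMPLIFY 3): -2*3=-6, -8*3=-24, -12*3=-36, -10*3=-30, -12*3=-36 -> [-6, -24, -36, -30, -36]
Stage 4 (CLIP -5 14): clip(-6,-5,14)=-5, clip(-24,-5,14)=-5, clip(-36,-5,14)=-5, clip(-30,-5,14)=-5, clip(-36,-5,14)=-5 -> [-5, -5, -5, -5, -5]
Stage 5 (DIFF): s[0]=-5, -5--5=0, -5--5=0, -5--5=0, -5--5=0 -> [-5, 0, 0, 0, 0]

Answer: -5 0 0 0 0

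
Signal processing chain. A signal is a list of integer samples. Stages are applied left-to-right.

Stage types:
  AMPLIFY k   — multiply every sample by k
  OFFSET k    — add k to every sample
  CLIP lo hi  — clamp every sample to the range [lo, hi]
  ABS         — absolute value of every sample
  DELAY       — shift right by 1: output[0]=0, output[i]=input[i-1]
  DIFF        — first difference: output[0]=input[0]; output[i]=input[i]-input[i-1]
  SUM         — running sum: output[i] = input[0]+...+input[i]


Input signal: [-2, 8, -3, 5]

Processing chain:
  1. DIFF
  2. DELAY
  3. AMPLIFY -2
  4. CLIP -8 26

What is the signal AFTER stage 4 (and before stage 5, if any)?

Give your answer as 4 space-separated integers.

Answer: 0 4 -8 22

Derivation:
Input: [-2, 8, -3, 5]
Stage 1 (DIFF): s[0]=-2, 8--2=10, -3-8=-11, 5--3=8 -> [-2, 10, -11, 8]
Stage 2 (DELAY): [0, -2, 10, -11] = [0, -2, 10, -11] -> [0, -2, 10, -11]
Stage 3 (AMPLIFY -2): 0*-2=0, -2*-2=4, 10*-2=-20, -11*-2=22 -> [0, 4, -20, 22]
Stage 4 (CLIP -8 26): clip(0,-8,26)=0, clip(4,-8,26)=4, clip(-20,-8,26)=-8, clip(22,-8,26)=22 -> [0, 4, -8, 22]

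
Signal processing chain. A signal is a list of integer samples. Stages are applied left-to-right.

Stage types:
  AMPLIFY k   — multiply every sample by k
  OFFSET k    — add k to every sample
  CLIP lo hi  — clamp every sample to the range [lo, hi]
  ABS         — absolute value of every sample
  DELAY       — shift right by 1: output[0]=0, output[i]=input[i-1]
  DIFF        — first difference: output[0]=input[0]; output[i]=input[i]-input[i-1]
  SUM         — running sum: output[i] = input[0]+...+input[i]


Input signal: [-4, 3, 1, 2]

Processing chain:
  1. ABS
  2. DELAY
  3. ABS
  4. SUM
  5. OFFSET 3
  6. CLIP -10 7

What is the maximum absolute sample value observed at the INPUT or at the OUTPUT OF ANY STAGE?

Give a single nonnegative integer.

Answer: 11

Derivation:
Input: [-4, 3, 1, 2] (max |s|=4)
Stage 1 (ABS): |-4|=4, |3|=3, |1|=1, |2|=2 -> [4, 3, 1, 2] (max |s|=4)
Stage 2 (DELAY): [0, 4, 3, 1] = [0, 4, 3, 1] -> [0, 4, 3, 1] (max |s|=4)
Stage 3 (ABS): |0|=0, |4|=4, |3|=3, |1|=1 -> [0, 4, 3, 1] (max |s|=4)
Stage 4 (SUM): sum[0..0]=0, sum[0..1]=4, sum[0..2]=7, sum[0..3]=8 -> [0, 4, 7, 8] (max |s|=8)
Stage 5 (OFFSET 3): 0+3=3, 4+3=7, 7+3=10, 8+3=11 -> [3, 7, 10, 11] (max |s|=11)
Stage 6 (CLIP -10 7): clip(3,-10,7)=3, clip(7,-10,7)=7, clip(10,-10,7)=7, clip(11,-10,7)=7 -> [3, 7, 7, 7] (max |s|=7)
Overall max amplitude: 11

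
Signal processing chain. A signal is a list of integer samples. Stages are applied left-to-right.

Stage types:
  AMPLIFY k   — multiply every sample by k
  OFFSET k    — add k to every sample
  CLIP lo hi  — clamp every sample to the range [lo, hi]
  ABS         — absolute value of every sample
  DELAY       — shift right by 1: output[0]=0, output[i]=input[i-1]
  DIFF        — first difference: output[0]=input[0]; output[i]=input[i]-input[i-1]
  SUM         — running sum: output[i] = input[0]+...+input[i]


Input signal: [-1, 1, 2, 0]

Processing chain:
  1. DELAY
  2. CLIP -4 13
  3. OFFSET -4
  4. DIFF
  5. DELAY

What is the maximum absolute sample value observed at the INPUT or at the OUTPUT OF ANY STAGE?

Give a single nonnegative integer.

Answer: 5

Derivation:
Input: [-1, 1, 2, 0] (max |s|=2)
Stage 1 (DELAY): [0, -1, 1, 2] = [0, -1, 1, 2] -> [0, -1, 1, 2] (max |s|=2)
Stage 2 (CLIP -4 13): clip(0,-4,13)=0, clip(-1,-4,13)=-1, clip(1,-4,13)=1, clip(2,-4,13)=2 -> [0, -1, 1, 2] (max |s|=2)
Stage 3 (OFFSET -4): 0+-4=-4, -1+-4=-5, 1+-4=-3, 2+-4=-2 -> [-4, -5, -3, -2] (max |s|=5)
Stage 4 (DIFF): s[0]=-4, -5--4=-1, -3--5=2, -2--3=1 -> [-4, -1, 2, 1] (max |s|=4)
Stage 5 (DELAY): [0, -4, -1, 2] = [0, -4, -1, 2] -> [0, -4, -1, 2] (max |s|=4)
Overall max amplitude: 5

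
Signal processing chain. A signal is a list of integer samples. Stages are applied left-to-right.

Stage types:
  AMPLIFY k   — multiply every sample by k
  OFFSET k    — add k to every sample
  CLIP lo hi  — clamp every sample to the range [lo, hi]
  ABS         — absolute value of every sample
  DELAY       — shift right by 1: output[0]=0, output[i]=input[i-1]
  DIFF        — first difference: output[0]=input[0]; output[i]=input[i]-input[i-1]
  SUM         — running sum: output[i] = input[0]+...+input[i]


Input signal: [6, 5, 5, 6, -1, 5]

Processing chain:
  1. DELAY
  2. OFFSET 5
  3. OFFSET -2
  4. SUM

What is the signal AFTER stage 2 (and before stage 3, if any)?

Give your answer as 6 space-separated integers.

Input: [6, 5, 5, 6, -1, 5]
Stage 1 (DELAY): [0, 6, 5, 5, 6, -1] = [0, 6, 5, 5, 6, -1] -> [0, 6, 5, 5, 6, -1]
Stage 2 (OFFSET 5): 0+5=5, 6+5=11, 5+5=10, 5+5=10, 6+5=11, -1+5=4 -> [5, 11, 10, 10, 11, 4]

Answer: 5 11 10 10 11 4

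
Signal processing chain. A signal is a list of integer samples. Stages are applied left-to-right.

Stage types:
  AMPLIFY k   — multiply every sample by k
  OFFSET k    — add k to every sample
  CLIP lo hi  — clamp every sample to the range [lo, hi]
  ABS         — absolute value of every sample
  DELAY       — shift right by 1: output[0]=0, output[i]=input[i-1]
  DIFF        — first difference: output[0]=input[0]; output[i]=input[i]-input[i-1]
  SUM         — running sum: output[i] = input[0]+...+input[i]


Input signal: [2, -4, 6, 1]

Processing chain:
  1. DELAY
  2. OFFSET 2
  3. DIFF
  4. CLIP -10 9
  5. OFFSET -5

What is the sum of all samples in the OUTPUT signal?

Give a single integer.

Answer: -13

Derivation:
Input: [2, -4, 6, 1]
Stage 1 (DELAY): [0, 2, -4, 6] = [0, 2, -4, 6] -> [0, 2, -4, 6]
Stage 2 (OFFSET 2): 0+2=2, 2+2=4, -4+2=-2, 6+2=8 -> [2, 4, -2, 8]
Stage 3 (DIFF): s[0]=2, 4-2=2, -2-4=-6, 8--2=10 -> [2, 2, -6, 10]
Stage 4 (CLIP -10 9): clip(2,-10,9)=2, clip(2,-10,9)=2, clip(-6,-10,9)=-6, clip(10,-10,9)=9 -> [2, 2, -6, 9]
Stage 5 (OFFSET -5): 2+-5=-3, 2+-5=-3, -6+-5=-11, 9+-5=4 -> [-3, -3, -11, 4]
Output sum: -13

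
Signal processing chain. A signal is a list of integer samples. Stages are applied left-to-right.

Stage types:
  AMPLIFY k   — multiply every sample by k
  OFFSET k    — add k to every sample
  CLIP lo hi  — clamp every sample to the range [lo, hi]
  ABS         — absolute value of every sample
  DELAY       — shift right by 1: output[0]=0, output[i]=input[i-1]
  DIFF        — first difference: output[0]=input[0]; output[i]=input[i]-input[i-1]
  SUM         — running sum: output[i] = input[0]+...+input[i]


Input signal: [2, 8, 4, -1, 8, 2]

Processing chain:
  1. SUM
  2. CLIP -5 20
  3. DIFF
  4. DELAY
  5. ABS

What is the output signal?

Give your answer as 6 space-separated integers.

Answer: 0 2 8 4 1 7

Derivation:
Input: [2, 8, 4, -1, 8, 2]
Stage 1 (SUM): sum[0..0]=2, sum[0..1]=10, sum[0..2]=14, sum[0..3]=13, sum[0..4]=21, sum[0..5]=23 -> [2, 10, 14, 13, 21, 23]
Stage 2 (CLIP -5 20): clip(2,-5,20)=2, clip(10,-5,20)=10, clip(14,-5,20)=14, clip(13,-5,20)=13, clip(21,-5,20)=20, clip(23,-5,20)=20 -> [2, 10, 14, 13, 20, 20]
Stage 3 (DIFF): s[0]=2, 10-2=8, 14-10=4, 13-14=-1, 20-13=7, 20-20=0 -> [2, 8, 4, -1, 7, 0]
Stage 4 (DELAY): [0, 2, 8, 4, -1, 7] = [0, 2, 8, 4, -1, 7] -> [0, 2, 8, 4, -1, 7]
Stage 5 (ABS): |0|=0, |2|=2, |8|=8, |4|=4, |-1|=1, |7|=7 -> [0, 2, 8, 4, 1, 7]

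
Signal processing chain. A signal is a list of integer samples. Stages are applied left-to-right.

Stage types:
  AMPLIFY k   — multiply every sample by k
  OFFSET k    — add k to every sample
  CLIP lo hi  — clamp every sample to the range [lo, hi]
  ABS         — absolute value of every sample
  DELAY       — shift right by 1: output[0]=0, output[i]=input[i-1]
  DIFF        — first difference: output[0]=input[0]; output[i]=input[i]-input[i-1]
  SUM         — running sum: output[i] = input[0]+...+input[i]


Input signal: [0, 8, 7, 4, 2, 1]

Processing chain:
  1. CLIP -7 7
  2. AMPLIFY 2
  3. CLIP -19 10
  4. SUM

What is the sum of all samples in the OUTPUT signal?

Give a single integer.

Input: [0, 8, 7, 4, 2, 1]
Stage 1 (CLIP -7 7): clip(0,-7,7)=0, clip(8,-7,7)=7, clip(7,-7,7)=7, clip(4,-7,7)=4, clip(2,-7,7)=2, clip(1,-7,7)=1 -> [0, 7, 7, 4, 2, 1]
Stage 2 (AMPLIFY 2): 0*2=0, 7*2=14, 7*2=14, 4*2=8, 2*2=4, 1*2=2 -> [0, 14, 14, 8, 4, 2]
Stage 3 (CLIP -19 10): clip(0,-19,10)=0, clip(14,-19,10)=10, clip(14,-19,10)=10, clip(8,-19,10)=8, clip(4,-19,10)=4, clip(2,-19,10)=2 -> [0, 10, 10, 8, 4, 2]
Stage 4 (SUM): sum[0..0]=0, sum[0..1]=10, sum[0..2]=20, sum[0..3]=28, sum[0..4]=32, sum[0..5]=34 -> [0, 10, 20, 28, 32, 34]
Output sum: 124

Answer: 124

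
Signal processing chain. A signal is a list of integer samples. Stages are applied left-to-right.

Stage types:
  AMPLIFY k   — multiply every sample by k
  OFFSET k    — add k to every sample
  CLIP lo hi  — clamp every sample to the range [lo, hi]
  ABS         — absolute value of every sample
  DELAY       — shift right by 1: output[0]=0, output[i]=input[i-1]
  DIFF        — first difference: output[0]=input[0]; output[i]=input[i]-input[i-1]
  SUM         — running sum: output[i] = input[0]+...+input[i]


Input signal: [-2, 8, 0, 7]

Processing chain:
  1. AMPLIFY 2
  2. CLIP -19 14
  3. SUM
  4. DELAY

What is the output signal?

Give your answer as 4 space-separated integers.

Answer: 0 -4 10 10

Derivation:
Input: [-2, 8, 0, 7]
Stage 1 (AMPLIFY 2): -2*2=-4, 8*2=16, 0*2=0, 7*2=14 -> [-4, 16, 0, 14]
Stage 2 (CLIP -19 14): clip(-4,-19,14)=-4, clip(16,-19,14)=14, clip(0,-19,14)=0, clip(14,-19,14)=14 -> [-4, 14, 0, 14]
Stage 3 (SUM): sum[0..0]=-4, sum[0..1]=10, sum[0..2]=10, sum[0..3]=24 -> [-4, 10, 10, 24]
Stage 4 (DELAY): [0, -4, 10, 10] = [0, -4, 10, 10] -> [0, -4, 10, 10]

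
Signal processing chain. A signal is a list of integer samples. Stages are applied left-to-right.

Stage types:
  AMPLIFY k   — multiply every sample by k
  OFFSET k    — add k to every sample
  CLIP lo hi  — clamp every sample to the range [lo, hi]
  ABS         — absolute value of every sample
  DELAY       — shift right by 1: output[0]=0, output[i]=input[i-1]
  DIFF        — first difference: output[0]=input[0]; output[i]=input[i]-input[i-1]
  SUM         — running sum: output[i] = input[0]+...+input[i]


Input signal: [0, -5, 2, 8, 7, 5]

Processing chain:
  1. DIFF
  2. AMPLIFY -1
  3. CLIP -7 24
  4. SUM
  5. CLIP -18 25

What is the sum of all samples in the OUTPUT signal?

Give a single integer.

Answer: -17

Derivation:
Input: [0, -5, 2, 8, 7, 5]
Stage 1 (DIFF): s[0]=0, -5-0=-5, 2--5=7, 8-2=6, 7-8=-1, 5-7=-2 -> [0, -5, 7, 6, -1, -2]
Stage 2 (AMPLIFY -1): 0*-1=0, -5*-1=5, 7*-1=-7, 6*-1=-6, -1*-1=1, -2*-1=2 -> [0, 5, -7, -6, 1, 2]
Stage 3 (CLIP -7 24): clip(0,-7,24)=0, clip(5,-7,24)=5, clip(-7,-7,24)=-7, clip(-6,-7,24)=-6, clip(1,-7,24)=1, clip(2,-7,24)=2 -> [0, 5, -7, -6, 1, 2]
Stage 4 (SUM): sum[0..0]=0, sum[0..1]=5, sum[0..2]=-2, sum[0..3]=-8, sum[0..4]=-7, sum[0..5]=-5 -> [0, 5, -2, -8, -7, -5]
Stage 5 (CLIP -18 25): clip(0,-18,25)=0, clip(5,-18,25)=5, clip(-2,-18,25)=-2, clip(-8,-18,25)=-8, clip(-7,-18,25)=-7, clip(-5,-18,25)=-5 -> [0, 5, -2, -8, -7, -5]
Output sum: -17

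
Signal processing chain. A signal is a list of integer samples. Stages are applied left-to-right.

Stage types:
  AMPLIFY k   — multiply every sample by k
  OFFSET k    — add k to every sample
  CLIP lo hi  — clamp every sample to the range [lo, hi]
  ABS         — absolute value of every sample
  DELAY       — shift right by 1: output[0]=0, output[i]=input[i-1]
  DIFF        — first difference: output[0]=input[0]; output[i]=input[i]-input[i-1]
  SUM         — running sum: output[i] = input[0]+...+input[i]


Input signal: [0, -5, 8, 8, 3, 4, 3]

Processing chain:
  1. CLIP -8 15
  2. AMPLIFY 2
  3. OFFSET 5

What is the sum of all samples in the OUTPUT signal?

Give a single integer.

Answer: 77

Derivation:
Input: [0, -5, 8, 8, 3, 4, 3]
Stage 1 (CLIP -8 15): clip(0,-8,15)=0, clip(-5,-8,15)=-5, clip(8,-8,15)=8, clip(8,-8,15)=8, clip(3,-8,15)=3, clip(4,-8,15)=4, clip(3,-8,15)=3 -> [0, -5, 8, 8, 3, 4, 3]
Stage 2 (AMPLIFY 2): 0*2=0, -5*2=-10, 8*2=16, 8*2=16, 3*2=6, 4*2=8, 3*2=6 -> [0, -10, 16, 16, 6, 8, 6]
Stage 3 (OFFSET 5): 0+5=5, -10+5=-5, 16+5=21, 16+5=21, 6+5=11, 8+5=13, 6+5=11 -> [5, -5, 21, 21, 11, 13, 11]
Output sum: 77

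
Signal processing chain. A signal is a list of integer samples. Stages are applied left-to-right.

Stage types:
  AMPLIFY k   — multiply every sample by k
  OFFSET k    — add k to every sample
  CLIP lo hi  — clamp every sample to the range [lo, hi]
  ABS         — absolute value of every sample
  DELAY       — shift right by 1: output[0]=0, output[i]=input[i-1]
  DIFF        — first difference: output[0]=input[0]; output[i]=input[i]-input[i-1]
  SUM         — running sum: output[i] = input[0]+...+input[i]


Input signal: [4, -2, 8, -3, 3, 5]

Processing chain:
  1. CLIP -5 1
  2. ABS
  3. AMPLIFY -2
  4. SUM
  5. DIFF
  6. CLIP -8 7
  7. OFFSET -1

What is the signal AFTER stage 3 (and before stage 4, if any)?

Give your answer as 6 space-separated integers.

Answer: -2 -4 -2 -6 -2 -2

Derivation:
Input: [4, -2, 8, -3, 3, 5]
Stage 1 (CLIP -5 1): clip(4,-5,1)=1, clip(-2,-5,1)=-2, clip(8,-5,1)=1, clip(-3,-5,1)=-3, clip(3,-5,1)=1, clip(5,-5,1)=1 -> [1, -2, 1, -3, 1, 1]
Stage 2 (ABS): |1|=1, |-2|=2, |1|=1, |-3|=3, |1|=1, |1|=1 -> [1, 2, 1, 3, 1, 1]
Stage 3 (AMPLIFY -2): 1*-2=-2, 2*-2=-4, 1*-2=-2, 3*-2=-6, 1*-2=-2, 1*-2=-2 -> [-2, -4, -2, -6, -2, -2]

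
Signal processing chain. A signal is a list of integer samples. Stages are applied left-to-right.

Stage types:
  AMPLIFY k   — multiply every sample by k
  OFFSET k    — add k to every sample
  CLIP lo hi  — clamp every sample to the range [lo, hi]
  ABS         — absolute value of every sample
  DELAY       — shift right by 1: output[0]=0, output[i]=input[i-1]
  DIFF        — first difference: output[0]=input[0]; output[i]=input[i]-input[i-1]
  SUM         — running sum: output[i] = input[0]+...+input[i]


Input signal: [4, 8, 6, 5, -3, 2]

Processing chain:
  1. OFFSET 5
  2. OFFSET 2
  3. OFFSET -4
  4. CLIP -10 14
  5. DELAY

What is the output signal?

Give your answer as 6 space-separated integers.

Input: [4, 8, 6, 5, -3, 2]
Stage 1 (OFFSET 5): 4+5=9, 8+5=13, 6+5=11, 5+5=10, -3+5=2, 2+5=7 -> [9, 13, 11, 10, 2, 7]
Stage 2 (OFFSET 2): 9+2=11, 13+2=15, 11+2=13, 10+2=12, 2+2=4, 7+2=9 -> [11, 15, 13, 12, 4, 9]
Stage 3 (OFFSET -4): 11+-4=7, 15+-4=11, 13+-4=9, 12+-4=8, 4+-4=0, 9+-4=5 -> [7, 11, 9, 8, 0, 5]
Stage 4 (CLIP -10 14): clip(7,-10,14)=7, clip(11,-10,14)=11, clip(9,-10,14)=9, clip(8,-10,14)=8, clip(0,-10,14)=0, clip(5,-10,14)=5 -> [7, 11, 9, 8, 0, 5]
Stage 5 (DELAY): [0, 7, 11, 9, 8, 0] = [0, 7, 11, 9, 8, 0] -> [0, 7, 11, 9, 8, 0]

Answer: 0 7 11 9 8 0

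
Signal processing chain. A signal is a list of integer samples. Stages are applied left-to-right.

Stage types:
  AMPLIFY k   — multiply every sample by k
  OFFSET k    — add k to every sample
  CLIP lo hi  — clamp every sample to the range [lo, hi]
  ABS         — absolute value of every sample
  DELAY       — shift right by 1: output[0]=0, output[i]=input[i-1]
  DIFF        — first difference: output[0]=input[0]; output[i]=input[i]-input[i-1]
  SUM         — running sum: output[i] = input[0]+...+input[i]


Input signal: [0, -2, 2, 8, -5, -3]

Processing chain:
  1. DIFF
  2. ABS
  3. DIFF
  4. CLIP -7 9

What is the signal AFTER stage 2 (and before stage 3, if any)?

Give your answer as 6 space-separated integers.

Answer: 0 2 4 6 13 2

Derivation:
Input: [0, -2, 2, 8, -5, -3]
Stage 1 (DIFF): s[0]=0, -2-0=-2, 2--2=4, 8-2=6, -5-8=-13, -3--5=2 -> [0, -2, 4, 6, -13, 2]
Stage 2 (ABS): |0|=0, |-2|=2, |4|=4, |6|=6, |-13|=13, |2|=2 -> [0, 2, 4, 6, 13, 2]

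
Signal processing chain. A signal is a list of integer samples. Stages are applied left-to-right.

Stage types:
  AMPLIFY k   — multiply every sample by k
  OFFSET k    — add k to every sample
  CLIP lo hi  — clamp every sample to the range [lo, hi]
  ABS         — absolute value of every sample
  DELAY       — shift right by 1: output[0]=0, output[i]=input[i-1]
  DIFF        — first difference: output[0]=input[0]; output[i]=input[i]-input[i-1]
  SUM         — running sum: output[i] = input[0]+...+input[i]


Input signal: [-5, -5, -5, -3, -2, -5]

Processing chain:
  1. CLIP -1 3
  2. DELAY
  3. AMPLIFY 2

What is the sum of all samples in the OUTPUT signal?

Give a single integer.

Answer: -10

Derivation:
Input: [-5, -5, -5, -3, -2, -5]
Stage 1 (CLIP -1 3): clip(-5,-1,3)=-1, clip(-5,-1,3)=-1, clip(-5,-1,3)=-1, clip(-3,-1,3)=-1, clip(-2,-1,3)=-1, clip(-5,-1,3)=-1 -> [-1, -1, -1, -1, -1, -1]
Stage 2 (DELAY): [0, -1, -1, -1, -1, -1] = [0, -1, -1, -1, -1, -1] -> [0, -1, -1, -1, -1, -1]
Stage 3 (AMPLIFY 2): 0*2=0, -1*2=-2, -1*2=-2, -1*2=-2, -1*2=-2, -1*2=-2 -> [0, -2, -2, -2, -2, -2]
Output sum: -10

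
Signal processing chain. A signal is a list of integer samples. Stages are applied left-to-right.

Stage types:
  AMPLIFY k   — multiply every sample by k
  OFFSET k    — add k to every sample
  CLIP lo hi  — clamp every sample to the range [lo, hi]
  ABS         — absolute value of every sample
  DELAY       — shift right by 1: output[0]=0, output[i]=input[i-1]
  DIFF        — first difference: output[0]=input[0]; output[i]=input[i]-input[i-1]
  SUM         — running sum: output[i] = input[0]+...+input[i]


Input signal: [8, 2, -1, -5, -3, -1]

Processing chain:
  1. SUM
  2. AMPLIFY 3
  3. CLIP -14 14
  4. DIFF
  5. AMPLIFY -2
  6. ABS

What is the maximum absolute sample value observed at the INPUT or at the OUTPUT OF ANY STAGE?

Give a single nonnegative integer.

Answer: 30

Derivation:
Input: [8, 2, -1, -5, -3, -1] (max |s|=8)
Stage 1 (SUM): sum[0..0]=8, sum[0..1]=10, sum[0..2]=9, sum[0..3]=4, sum[0..4]=1, sum[0..5]=0 -> [8, 10, 9, 4, 1, 0] (max |s|=10)
Stage 2 (AMPLIFY 3): 8*3=24, 10*3=30, 9*3=27, 4*3=12, 1*3=3, 0*3=0 -> [24, 30, 27, 12, 3, 0] (max |s|=30)
Stage 3 (CLIP -14 14): clip(24,-14,14)=14, clip(30,-14,14)=14, clip(27,-14,14)=14, clip(12,-14,14)=12, clip(3,-14,14)=3, clip(0,-14,14)=0 -> [14, 14, 14, 12, 3, 0] (max |s|=14)
Stage 4 (DIFF): s[0]=14, 14-14=0, 14-14=0, 12-14=-2, 3-12=-9, 0-3=-3 -> [14, 0, 0, -2, -9, -3] (max |s|=14)
Stage 5 (AMPLIFY -2): 14*-2=-28, 0*-2=0, 0*-2=0, -2*-2=4, -9*-2=18, -3*-2=6 -> [-28, 0, 0, 4, 18, 6] (max |s|=28)
Stage 6 (ABS): |-28|=28, |0|=0, |0|=0, |4|=4, |18|=18, |6|=6 -> [28, 0, 0, 4, 18, 6] (max |s|=28)
Overall max amplitude: 30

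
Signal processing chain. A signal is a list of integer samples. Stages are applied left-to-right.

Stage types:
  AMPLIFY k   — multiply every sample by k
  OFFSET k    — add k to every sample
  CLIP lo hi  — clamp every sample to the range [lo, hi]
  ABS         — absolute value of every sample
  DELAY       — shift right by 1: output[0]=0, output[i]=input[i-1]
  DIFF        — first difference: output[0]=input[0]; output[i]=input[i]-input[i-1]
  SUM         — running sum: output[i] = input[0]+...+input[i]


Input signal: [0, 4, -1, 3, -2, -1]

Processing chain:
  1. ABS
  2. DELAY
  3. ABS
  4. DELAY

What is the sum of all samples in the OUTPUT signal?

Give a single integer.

Input: [0, 4, -1, 3, -2, -1]
Stage 1 (ABS): |0|=0, |4|=4, |-1|=1, |3|=3, |-2|=2, |-1|=1 -> [0, 4, 1, 3, 2, 1]
Stage 2 (DELAY): [0, 0, 4, 1, 3, 2] = [0, 0, 4, 1, 3, 2] -> [0, 0, 4, 1, 3, 2]
Stage 3 (ABS): |0|=0, |0|=0, |4|=4, |1|=1, |3|=3, |2|=2 -> [0, 0, 4, 1, 3, 2]
Stage 4 (DELAY): [0, 0, 0, 4, 1, 3] = [0, 0, 0, 4, 1, 3] -> [0, 0, 0, 4, 1, 3]
Output sum: 8

Answer: 8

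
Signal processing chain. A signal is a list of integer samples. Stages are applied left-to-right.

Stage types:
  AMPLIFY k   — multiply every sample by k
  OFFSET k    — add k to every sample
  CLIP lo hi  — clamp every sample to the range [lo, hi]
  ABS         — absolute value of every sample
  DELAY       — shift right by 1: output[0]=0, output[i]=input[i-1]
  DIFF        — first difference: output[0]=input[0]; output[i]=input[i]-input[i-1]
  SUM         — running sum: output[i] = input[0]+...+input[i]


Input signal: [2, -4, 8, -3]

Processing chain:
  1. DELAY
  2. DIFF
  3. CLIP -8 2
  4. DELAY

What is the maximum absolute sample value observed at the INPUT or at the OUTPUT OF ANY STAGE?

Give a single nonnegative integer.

Input: [2, -4, 8, -3] (max |s|=8)
Stage 1 (DELAY): [0, 2, -4, 8] = [0, 2, -4, 8] -> [0, 2, -4, 8] (max |s|=8)
Stage 2 (DIFF): s[0]=0, 2-0=2, -4-2=-6, 8--4=12 -> [0, 2, -6, 12] (max |s|=12)
Stage 3 (CLIP -8 2): clip(0,-8,2)=0, clip(2,-8,2)=2, clip(-6,-8,2)=-6, clip(12,-8,2)=2 -> [0, 2, -6, 2] (max |s|=6)
Stage 4 (DELAY): [0, 0, 2, -6] = [0, 0, 2, -6] -> [0, 0, 2, -6] (max |s|=6)
Overall max amplitude: 12

Answer: 12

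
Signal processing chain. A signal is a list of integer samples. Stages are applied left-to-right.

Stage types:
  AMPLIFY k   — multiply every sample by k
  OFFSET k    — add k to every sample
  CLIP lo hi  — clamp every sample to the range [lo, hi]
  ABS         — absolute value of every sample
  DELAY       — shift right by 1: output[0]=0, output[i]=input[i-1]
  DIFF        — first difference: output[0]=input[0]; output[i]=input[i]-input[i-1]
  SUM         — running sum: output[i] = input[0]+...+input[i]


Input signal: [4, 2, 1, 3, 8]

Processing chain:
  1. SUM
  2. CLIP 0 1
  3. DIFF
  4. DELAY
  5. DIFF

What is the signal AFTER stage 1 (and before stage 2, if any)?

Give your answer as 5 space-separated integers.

Input: [4, 2, 1, 3, 8]
Stage 1 (SUM): sum[0..0]=4, sum[0..1]=6, sum[0..2]=7, sum[0..3]=10, sum[0..4]=18 -> [4, 6, 7, 10, 18]

Answer: 4 6 7 10 18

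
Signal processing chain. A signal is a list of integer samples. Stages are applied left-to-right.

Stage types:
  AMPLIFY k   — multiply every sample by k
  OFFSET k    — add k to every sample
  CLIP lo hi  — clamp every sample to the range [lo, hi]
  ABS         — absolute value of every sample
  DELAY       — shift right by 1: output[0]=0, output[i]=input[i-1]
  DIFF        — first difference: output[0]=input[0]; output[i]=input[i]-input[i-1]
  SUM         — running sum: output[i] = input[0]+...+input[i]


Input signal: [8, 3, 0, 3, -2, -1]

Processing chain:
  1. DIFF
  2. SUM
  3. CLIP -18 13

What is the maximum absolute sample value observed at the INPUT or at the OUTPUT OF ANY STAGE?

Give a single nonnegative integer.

Answer: 8

Derivation:
Input: [8, 3, 0, 3, -2, -1] (max |s|=8)
Stage 1 (DIFF): s[0]=8, 3-8=-5, 0-3=-3, 3-0=3, -2-3=-5, -1--2=1 -> [8, -5, -3, 3, -5, 1] (max |s|=8)
Stage 2 (SUM): sum[0..0]=8, sum[0..1]=3, sum[0..2]=0, sum[0..3]=3, sum[0..4]=-2, sum[0..5]=-1 -> [8, 3, 0, 3, -2, -1] (max |s|=8)
Stage 3 (CLIP -18 13): clip(8,-18,13)=8, clip(3,-18,13)=3, clip(0,-18,13)=0, clip(3,-18,13)=3, clip(-2,-18,13)=-2, clip(-1,-18,13)=-1 -> [8, 3, 0, 3, -2, -1] (max |s|=8)
Overall max amplitude: 8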